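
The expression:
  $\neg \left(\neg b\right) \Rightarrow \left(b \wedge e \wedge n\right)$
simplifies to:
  $\left(e \wedge n\right) \vee \neg b$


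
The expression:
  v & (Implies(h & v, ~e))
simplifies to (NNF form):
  v & (~e | ~h)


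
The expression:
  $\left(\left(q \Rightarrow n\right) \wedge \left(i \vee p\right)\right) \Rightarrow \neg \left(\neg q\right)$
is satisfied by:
  {q: True, i: False, p: False}
  {q: True, p: True, i: False}
  {q: True, i: True, p: False}
  {q: True, p: True, i: True}
  {p: False, i: False, q: False}


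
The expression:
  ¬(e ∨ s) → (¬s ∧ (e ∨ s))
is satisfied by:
  {e: True, s: True}
  {e: True, s: False}
  {s: True, e: False}


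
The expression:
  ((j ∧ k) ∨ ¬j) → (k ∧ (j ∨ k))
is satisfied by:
  {k: True, j: True}
  {k: True, j: False}
  {j: True, k: False}


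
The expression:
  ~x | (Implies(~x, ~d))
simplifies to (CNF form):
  True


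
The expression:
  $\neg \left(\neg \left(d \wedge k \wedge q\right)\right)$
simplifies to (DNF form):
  $d \wedge k \wedge q$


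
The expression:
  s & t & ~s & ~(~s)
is never true.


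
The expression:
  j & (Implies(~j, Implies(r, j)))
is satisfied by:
  {j: True}


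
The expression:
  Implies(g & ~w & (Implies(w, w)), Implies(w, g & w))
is always true.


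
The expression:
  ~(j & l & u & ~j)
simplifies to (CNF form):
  True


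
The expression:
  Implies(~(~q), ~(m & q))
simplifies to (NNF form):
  ~m | ~q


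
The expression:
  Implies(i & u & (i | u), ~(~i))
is always true.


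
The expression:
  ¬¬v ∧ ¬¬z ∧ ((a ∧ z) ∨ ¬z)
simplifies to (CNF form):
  a ∧ v ∧ z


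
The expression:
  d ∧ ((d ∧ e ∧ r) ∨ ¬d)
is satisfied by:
  {r: True, e: True, d: True}


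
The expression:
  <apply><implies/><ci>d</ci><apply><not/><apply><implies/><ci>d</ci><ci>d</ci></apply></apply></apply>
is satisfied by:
  {d: False}


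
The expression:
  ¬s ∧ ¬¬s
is never true.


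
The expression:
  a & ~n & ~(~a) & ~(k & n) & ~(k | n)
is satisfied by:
  {a: True, n: False, k: False}


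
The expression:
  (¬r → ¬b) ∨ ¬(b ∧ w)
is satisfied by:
  {r: True, w: False, b: False}
  {w: False, b: False, r: False}
  {r: True, b: True, w: False}
  {b: True, w: False, r: False}
  {r: True, w: True, b: False}
  {w: True, r: False, b: False}
  {r: True, b: True, w: True}


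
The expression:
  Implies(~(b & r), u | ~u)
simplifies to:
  True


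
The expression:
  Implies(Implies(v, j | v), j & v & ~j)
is never true.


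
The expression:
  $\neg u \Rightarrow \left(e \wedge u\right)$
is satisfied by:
  {u: True}


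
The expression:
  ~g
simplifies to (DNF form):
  ~g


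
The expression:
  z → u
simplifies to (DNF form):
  u ∨ ¬z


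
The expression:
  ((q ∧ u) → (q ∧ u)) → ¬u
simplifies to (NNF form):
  ¬u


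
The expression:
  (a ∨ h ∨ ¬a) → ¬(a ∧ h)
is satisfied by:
  {h: False, a: False}
  {a: True, h: False}
  {h: True, a: False}


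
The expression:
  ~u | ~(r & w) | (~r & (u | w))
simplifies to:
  ~r | ~u | ~w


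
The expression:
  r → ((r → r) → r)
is always true.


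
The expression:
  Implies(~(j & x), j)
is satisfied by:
  {j: True}


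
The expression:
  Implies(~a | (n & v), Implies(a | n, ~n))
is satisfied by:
  {a: True, v: False, n: False}
  {v: False, n: False, a: False}
  {a: True, v: True, n: False}
  {v: True, a: False, n: False}
  {n: True, a: True, v: False}


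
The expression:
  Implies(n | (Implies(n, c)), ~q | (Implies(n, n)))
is always true.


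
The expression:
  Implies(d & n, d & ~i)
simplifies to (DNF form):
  ~d | ~i | ~n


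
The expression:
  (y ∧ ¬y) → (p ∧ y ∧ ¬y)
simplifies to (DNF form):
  True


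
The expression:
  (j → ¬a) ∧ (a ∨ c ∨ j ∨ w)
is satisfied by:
  {w: True, c: True, a: False, j: False}
  {w: True, c: False, a: False, j: False}
  {c: True, j: False, w: False, a: False}
  {j: True, w: True, c: True, a: False}
  {j: True, w: True, c: False, a: False}
  {j: True, c: True, w: False, a: False}
  {j: True, c: False, w: False, a: False}
  {a: True, w: True, c: True, j: False}
  {a: True, w: True, c: False, j: False}
  {a: True, c: True, w: False, j: False}
  {a: True, c: False, w: False, j: False}


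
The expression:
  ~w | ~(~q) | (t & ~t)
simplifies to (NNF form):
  q | ~w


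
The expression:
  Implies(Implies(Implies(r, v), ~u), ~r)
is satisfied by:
  {v: True, u: True, r: False}
  {v: True, u: False, r: False}
  {u: True, v: False, r: False}
  {v: False, u: False, r: False}
  {r: True, v: True, u: True}


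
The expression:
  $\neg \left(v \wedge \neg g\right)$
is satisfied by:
  {g: True, v: False}
  {v: False, g: False}
  {v: True, g: True}


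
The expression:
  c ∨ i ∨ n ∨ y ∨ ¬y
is always true.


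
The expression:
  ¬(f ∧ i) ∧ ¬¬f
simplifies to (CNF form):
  f ∧ ¬i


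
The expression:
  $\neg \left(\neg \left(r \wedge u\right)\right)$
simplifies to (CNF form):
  $r \wedge u$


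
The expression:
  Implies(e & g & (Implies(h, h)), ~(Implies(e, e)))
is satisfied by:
  {g: False, e: False}
  {e: True, g: False}
  {g: True, e: False}


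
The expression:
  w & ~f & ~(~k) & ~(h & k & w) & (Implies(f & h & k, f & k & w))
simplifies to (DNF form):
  k & w & ~f & ~h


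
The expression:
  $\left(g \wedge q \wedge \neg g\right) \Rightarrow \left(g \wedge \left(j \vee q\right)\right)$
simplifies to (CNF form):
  $\text{True}$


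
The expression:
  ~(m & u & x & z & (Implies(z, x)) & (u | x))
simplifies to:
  ~m | ~u | ~x | ~z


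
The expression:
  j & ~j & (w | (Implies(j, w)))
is never true.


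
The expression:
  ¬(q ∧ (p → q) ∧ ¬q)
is always true.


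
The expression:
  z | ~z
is always true.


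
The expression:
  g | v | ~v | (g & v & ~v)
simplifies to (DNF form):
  True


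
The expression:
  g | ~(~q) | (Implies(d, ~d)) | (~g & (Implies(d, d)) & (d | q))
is always true.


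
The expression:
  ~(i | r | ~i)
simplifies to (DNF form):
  False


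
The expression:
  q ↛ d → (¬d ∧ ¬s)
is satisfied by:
  {d: True, s: False, q: False}
  {s: False, q: False, d: False}
  {d: True, q: True, s: False}
  {q: True, s: False, d: False}
  {d: True, s: True, q: False}
  {s: True, d: False, q: False}
  {d: True, q: True, s: True}


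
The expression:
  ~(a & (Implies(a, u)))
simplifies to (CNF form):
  ~a | ~u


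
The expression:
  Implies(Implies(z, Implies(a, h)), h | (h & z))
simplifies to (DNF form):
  h | (a & z)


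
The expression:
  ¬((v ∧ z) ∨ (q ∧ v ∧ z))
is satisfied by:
  {v: False, z: False}
  {z: True, v: False}
  {v: True, z: False}


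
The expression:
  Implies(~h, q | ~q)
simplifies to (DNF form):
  True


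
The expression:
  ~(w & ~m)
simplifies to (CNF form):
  m | ~w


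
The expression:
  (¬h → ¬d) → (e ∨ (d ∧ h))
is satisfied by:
  {d: True, e: True}
  {d: True, e: False}
  {e: True, d: False}


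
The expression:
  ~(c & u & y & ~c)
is always true.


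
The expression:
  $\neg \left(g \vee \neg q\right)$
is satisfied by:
  {q: True, g: False}


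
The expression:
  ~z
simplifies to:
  ~z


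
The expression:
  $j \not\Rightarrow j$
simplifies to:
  $\text{False}$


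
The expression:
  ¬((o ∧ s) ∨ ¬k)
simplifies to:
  k ∧ (¬o ∨ ¬s)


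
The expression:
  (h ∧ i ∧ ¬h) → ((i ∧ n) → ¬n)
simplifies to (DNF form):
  True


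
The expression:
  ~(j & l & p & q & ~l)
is always true.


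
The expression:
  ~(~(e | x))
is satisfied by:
  {x: True, e: True}
  {x: True, e: False}
  {e: True, x: False}


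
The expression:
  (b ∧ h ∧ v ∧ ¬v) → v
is always true.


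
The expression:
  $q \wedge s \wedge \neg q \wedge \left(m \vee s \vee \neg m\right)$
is never true.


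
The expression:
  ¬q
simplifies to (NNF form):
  ¬q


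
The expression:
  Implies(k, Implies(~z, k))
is always true.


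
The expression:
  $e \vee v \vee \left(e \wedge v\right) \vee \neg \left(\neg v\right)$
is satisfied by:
  {v: True, e: True}
  {v: True, e: False}
  {e: True, v: False}


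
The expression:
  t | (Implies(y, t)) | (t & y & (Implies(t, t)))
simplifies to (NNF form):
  t | ~y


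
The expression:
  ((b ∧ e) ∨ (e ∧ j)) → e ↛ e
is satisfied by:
  {j: False, e: False, b: False}
  {b: True, j: False, e: False}
  {j: True, b: False, e: False}
  {b: True, j: True, e: False}
  {e: True, b: False, j: False}


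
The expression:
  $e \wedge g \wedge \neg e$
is never true.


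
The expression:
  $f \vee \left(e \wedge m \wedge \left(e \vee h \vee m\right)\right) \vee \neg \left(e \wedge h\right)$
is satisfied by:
  {f: True, m: True, h: False, e: False}
  {f: True, h: False, e: False, m: False}
  {m: True, h: False, e: False, f: False}
  {m: False, h: False, e: False, f: False}
  {f: True, e: True, m: True, h: False}
  {f: True, e: True, m: False, h: False}
  {e: True, m: True, f: False, h: False}
  {e: True, f: False, h: False, m: False}
  {m: True, f: True, h: True, e: False}
  {f: True, h: True, m: False, e: False}
  {m: True, h: True, f: False, e: False}
  {h: True, f: False, e: False, m: False}
  {f: True, e: True, h: True, m: True}
  {f: True, e: True, h: True, m: False}
  {e: True, h: True, m: True, f: False}


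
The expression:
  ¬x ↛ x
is always true.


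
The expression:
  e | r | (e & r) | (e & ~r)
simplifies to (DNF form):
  e | r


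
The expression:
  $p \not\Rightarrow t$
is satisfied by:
  {p: True, t: False}


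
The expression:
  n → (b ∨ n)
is always true.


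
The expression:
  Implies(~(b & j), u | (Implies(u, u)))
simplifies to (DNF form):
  True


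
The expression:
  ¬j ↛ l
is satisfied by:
  {l: True, j: False}
  {j: False, l: False}
  {j: True, l: True}


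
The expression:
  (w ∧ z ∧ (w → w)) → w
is always true.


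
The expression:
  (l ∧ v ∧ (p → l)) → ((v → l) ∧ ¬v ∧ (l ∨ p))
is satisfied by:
  {l: False, v: False}
  {v: True, l: False}
  {l: True, v: False}


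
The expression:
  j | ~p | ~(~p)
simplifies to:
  True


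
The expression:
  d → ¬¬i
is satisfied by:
  {i: True, d: False}
  {d: False, i: False}
  {d: True, i: True}


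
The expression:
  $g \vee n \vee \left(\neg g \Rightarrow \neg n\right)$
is always true.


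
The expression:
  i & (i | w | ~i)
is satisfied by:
  {i: True}


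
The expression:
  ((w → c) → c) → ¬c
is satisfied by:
  {c: False}


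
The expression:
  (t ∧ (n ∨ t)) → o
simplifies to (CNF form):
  o ∨ ¬t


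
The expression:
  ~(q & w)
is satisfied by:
  {w: False, q: False}
  {q: True, w: False}
  {w: True, q: False}


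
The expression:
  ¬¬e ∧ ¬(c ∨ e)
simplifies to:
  False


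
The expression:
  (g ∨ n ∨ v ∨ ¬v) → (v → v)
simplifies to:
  True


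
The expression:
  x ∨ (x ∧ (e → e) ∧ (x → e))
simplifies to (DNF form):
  x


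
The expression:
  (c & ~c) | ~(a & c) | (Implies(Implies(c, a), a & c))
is always true.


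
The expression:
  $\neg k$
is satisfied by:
  {k: False}


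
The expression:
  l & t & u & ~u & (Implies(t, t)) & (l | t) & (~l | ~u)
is never true.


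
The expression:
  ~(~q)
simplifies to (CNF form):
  q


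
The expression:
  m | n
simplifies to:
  m | n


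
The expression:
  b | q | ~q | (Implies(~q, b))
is always true.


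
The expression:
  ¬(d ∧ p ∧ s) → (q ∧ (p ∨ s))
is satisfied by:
  {q: True, p: True, s: True, d: True}
  {q: True, p: True, s: True, d: False}
  {q: True, p: True, d: True, s: False}
  {q: True, p: True, d: False, s: False}
  {q: True, s: True, d: True, p: False}
  {q: True, s: True, d: False, p: False}
  {p: True, s: True, d: True, q: False}


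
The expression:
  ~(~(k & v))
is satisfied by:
  {k: True, v: True}


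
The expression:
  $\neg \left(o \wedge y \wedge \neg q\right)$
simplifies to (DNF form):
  $q \vee \neg o \vee \neg y$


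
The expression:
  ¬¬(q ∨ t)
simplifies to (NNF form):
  q ∨ t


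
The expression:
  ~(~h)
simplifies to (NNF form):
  h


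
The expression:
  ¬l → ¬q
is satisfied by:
  {l: True, q: False}
  {q: False, l: False}
  {q: True, l: True}


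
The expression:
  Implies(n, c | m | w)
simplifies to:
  c | m | w | ~n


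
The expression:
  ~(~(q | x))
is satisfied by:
  {x: True, q: True}
  {x: True, q: False}
  {q: True, x: False}


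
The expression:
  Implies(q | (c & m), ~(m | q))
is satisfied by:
  {q: False, m: False, c: False}
  {c: True, q: False, m: False}
  {m: True, q: False, c: False}


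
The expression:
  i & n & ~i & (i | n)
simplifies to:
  False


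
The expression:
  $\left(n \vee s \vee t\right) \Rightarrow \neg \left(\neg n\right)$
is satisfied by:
  {n: True, s: False, t: False}
  {n: True, t: True, s: False}
  {n: True, s: True, t: False}
  {n: True, t: True, s: True}
  {t: False, s: False, n: False}


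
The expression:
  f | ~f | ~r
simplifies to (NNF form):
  True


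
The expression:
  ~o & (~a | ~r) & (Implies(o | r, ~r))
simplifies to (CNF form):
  ~o & ~r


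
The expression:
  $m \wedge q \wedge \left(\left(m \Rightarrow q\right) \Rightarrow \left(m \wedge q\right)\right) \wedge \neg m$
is never true.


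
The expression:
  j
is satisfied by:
  {j: True}


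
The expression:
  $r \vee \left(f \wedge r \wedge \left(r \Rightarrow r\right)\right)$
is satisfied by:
  {r: True}


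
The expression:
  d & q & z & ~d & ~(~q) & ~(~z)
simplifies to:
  False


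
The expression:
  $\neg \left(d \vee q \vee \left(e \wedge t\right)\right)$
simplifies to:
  $\neg d \wedge \neg q \wedge \left(\neg e \vee \neg t\right)$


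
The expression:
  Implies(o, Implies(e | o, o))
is always true.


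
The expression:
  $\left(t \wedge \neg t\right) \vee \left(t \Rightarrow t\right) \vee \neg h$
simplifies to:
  $\text{True}$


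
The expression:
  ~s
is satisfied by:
  {s: False}


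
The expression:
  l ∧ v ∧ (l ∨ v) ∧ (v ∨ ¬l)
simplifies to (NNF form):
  l ∧ v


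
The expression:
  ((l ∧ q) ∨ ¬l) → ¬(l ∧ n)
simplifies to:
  ¬l ∨ ¬n ∨ ¬q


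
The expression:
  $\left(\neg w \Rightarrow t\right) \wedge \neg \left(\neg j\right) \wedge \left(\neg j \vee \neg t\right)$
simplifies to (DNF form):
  $j \wedge w \wedge \neg t$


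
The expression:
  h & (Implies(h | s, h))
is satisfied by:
  {h: True}


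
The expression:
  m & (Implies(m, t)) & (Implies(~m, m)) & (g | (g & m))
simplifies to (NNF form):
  g & m & t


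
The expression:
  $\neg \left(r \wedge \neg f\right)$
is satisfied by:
  {f: True, r: False}
  {r: False, f: False}
  {r: True, f: True}


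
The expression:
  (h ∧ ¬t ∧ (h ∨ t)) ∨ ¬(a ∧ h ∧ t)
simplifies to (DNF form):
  ¬a ∨ ¬h ∨ ¬t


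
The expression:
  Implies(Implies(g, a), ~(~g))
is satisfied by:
  {g: True}


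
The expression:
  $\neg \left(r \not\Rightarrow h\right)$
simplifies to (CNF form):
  $h \vee \neg r$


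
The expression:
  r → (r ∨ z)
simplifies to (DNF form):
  True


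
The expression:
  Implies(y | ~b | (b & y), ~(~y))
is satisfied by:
  {y: True, b: True}
  {y: True, b: False}
  {b: True, y: False}


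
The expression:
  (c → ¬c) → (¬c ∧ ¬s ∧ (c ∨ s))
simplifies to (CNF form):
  c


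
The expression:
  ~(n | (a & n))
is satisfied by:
  {n: False}


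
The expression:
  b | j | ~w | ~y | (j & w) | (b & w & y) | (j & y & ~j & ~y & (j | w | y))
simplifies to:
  b | j | ~w | ~y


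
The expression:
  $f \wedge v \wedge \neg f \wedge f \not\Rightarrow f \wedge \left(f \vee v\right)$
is never true.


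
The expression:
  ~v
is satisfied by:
  {v: False}


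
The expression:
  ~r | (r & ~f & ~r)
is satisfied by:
  {r: False}


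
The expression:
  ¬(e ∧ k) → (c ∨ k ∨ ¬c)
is always true.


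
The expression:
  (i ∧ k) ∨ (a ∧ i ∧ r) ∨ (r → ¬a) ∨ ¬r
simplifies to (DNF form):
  i ∨ ¬a ∨ ¬r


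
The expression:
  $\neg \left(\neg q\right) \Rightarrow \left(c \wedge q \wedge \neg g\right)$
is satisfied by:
  {c: True, q: False, g: False}
  {c: False, q: False, g: False}
  {g: True, c: True, q: False}
  {g: True, c: False, q: False}
  {q: True, c: True, g: False}


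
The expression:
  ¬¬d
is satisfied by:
  {d: True}


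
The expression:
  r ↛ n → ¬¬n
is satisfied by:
  {n: True, r: False}
  {r: False, n: False}
  {r: True, n: True}


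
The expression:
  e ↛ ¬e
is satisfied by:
  {e: True}


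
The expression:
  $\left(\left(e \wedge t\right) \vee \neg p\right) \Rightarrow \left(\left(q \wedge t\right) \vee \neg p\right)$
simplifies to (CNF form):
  $q \vee \neg e \vee \neg p \vee \neg t$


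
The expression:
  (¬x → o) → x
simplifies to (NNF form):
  x ∨ ¬o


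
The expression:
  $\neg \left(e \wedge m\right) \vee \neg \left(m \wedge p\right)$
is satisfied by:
  {p: False, m: False, e: False}
  {e: True, p: False, m: False}
  {m: True, p: False, e: False}
  {e: True, m: True, p: False}
  {p: True, e: False, m: False}
  {e: True, p: True, m: False}
  {m: True, p: True, e: False}


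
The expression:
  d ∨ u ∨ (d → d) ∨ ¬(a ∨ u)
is always true.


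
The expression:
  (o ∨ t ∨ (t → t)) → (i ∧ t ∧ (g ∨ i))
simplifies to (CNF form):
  i ∧ t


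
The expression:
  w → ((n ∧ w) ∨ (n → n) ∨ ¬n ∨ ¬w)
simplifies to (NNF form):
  True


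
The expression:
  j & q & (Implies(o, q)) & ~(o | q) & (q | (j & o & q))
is never true.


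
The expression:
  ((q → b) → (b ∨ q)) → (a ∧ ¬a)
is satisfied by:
  {q: False, b: False}


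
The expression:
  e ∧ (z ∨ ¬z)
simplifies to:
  e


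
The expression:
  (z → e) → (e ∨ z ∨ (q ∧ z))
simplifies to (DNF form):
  e ∨ z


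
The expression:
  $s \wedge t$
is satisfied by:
  {t: True, s: True}


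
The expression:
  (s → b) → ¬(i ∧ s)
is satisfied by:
  {s: False, b: False, i: False}
  {i: True, s: False, b: False}
  {b: True, s: False, i: False}
  {i: True, b: True, s: False}
  {s: True, i: False, b: False}
  {i: True, s: True, b: False}
  {b: True, s: True, i: False}


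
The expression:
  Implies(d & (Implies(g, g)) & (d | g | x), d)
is always true.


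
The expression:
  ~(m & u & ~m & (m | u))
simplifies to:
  True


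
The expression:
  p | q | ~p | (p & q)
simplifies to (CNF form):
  True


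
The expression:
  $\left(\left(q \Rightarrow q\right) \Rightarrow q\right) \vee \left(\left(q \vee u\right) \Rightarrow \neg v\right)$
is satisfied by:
  {q: True, u: False, v: False}
  {u: False, v: False, q: False}
  {q: True, v: True, u: False}
  {v: True, u: False, q: False}
  {q: True, u: True, v: False}
  {u: True, q: False, v: False}
  {q: True, v: True, u: True}


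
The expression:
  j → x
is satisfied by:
  {x: True, j: False}
  {j: False, x: False}
  {j: True, x: True}


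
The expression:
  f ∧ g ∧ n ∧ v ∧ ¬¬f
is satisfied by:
  {n: True, g: True, f: True, v: True}


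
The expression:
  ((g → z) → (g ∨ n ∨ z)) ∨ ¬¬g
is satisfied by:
  {n: True, z: True, g: True}
  {n: True, z: True, g: False}
  {n: True, g: True, z: False}
  {n: True, g: False, z: False}
  {z: True, g: True, n: False}
  {z: True, g: False, n: False}
  {g: True, z: False, n: False}


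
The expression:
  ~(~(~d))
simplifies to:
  ~d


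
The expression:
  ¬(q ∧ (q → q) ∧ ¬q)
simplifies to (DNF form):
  True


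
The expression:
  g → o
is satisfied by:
  {o: True, g: False}
  {g: False, o: False}
  {g: True, o: True}


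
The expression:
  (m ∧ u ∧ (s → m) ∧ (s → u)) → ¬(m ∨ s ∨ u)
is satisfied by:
  {u: False, m: False}
  {m: True, u: False}
  {u: True, m: False}


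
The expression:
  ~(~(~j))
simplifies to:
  ~j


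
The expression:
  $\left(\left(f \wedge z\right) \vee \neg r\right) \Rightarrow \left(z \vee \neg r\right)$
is always true.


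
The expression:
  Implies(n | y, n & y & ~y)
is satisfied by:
  {n: False, y: False}


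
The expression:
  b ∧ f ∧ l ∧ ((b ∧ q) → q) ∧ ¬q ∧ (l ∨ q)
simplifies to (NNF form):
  b ∧ f ∧ l ∧ ¬q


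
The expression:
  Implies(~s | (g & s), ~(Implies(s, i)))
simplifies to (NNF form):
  s & (~g | ~i)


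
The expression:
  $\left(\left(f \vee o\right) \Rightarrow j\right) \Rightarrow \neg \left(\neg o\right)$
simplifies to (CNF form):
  $\left(f \vee o\right) \wedge \left(o \vee \neg j\right)$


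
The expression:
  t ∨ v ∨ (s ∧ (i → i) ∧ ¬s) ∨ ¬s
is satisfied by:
  {t: True, v: True, s: False}
  {t: True, s: False, v: False}
  {v: True, s: False, t: False}
  {v: False, s: False, t: False}
  {t: True, v: True, s: True}
  {t: True, s: True, v: False}
  {v: True, s: True, t: False}


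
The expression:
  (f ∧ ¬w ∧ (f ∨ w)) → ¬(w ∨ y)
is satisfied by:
  {w: True, y: False, f: False}
  {w: False, y: False, f: False}
  {f: True, w: True, y: False}
  {f: True, w: False, y: False}
  {y: True, w: True, f: False}
  {y: True, w: False, f: False}
  {y: True, f: True, w: True}


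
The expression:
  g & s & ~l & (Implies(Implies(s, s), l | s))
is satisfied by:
  {s: True, g: True, l: False}


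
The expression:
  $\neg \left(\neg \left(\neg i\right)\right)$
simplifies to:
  $\neg i$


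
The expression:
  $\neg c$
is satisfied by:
  {c: False}


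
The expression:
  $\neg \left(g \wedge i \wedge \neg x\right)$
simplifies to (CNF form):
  $x \vee \neg g \vee \neg i$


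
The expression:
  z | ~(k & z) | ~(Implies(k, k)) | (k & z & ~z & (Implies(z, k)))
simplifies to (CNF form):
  True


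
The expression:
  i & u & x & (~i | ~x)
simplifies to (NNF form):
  False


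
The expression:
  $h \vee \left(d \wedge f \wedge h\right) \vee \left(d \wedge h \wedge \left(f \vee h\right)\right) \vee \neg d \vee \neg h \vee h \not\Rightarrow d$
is always true.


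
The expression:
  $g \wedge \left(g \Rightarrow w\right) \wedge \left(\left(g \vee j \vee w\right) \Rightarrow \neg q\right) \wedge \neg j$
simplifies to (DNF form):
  $g \wedge w \wedge \neg j \wedge \neg q$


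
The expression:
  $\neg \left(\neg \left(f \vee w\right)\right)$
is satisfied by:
  {w: True, f: True}
  {w: True, f: False}
  {f: True, w: False}


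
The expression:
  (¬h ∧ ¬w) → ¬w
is always true.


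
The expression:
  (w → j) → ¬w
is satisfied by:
  {w: False, j: False}
  {j: True, w: False}
  {w: True, j: False}


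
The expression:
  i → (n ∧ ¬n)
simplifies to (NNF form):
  ¬i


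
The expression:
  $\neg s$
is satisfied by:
  {s: False}


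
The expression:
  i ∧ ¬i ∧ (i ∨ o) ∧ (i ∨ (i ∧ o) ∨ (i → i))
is never true.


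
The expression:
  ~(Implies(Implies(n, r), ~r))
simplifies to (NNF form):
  r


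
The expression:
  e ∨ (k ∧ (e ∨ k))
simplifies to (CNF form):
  e ∨ k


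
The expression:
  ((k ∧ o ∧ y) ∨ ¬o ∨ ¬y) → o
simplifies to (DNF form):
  o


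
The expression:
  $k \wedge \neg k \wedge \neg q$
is never true.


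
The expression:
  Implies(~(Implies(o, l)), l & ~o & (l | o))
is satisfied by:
  {l: True, o: False}
  {o: False, l: False}
  {o: True, l: True}


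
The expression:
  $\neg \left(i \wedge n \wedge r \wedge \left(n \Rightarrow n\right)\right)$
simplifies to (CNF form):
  $\neg i \vee \neg n \vee \neg r$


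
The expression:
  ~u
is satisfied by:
  {u: False}


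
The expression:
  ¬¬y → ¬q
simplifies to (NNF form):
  ¬q ∨ ¬y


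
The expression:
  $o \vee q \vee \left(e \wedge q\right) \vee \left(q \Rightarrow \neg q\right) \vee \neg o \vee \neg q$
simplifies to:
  $\text{True}$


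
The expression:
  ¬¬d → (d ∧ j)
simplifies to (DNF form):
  j ∨ ¬d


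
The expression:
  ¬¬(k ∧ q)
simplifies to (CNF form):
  k ∧ q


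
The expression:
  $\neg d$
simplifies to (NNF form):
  $\neg d$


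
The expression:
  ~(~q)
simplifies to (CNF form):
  q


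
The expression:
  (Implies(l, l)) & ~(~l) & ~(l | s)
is never true.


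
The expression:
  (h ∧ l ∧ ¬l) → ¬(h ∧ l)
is always true.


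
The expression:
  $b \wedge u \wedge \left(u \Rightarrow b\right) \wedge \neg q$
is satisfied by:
  {u: True, b: True, q: False}


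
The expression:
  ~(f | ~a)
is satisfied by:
  {a: True, f: False}


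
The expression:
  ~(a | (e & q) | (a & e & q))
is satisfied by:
  {e: False, a: False, q: False}
  {q: True, e: False, a: False}
  {e: True, q: False, a: False}


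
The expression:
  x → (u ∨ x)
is always true.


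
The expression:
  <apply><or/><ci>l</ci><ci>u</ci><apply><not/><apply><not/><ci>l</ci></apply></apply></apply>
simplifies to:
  <apply><or/><ci>l</ci><ci>u</ci></apply>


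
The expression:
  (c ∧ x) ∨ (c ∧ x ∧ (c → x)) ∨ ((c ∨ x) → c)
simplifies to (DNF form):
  c ∨ ¬x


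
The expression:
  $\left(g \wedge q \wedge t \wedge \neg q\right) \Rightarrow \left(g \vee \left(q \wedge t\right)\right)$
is always true.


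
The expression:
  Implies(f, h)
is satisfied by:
  {h: True, f: False}
  {f: False, h: False}
  {f: True, h: True}


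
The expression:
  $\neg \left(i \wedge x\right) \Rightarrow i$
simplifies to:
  $i$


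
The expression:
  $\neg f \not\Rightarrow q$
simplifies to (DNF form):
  $\neg f \wedge \neg q$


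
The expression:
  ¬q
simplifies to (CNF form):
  ¬q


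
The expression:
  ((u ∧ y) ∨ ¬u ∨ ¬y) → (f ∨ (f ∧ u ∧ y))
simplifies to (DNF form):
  f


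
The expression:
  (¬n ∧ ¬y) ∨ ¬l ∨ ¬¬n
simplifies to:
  n ∨ ¬l ∨ ¬y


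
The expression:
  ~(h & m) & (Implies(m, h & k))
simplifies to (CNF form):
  ~m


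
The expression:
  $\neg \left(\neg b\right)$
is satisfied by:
  {b: True}


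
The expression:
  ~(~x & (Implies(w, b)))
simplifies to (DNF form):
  x | (w & ~b)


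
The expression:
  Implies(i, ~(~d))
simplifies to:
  d | ~i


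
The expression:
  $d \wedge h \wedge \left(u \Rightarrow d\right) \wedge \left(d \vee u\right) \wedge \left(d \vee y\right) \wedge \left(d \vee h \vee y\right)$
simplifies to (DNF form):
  $d \wedge h$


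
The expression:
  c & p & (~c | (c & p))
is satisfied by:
  {c: True, p: True}


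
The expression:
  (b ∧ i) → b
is always true.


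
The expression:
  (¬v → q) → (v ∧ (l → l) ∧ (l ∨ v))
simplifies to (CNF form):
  v ∨ ¬q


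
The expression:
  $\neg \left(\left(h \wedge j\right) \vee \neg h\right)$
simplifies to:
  $h \wedge \neg j$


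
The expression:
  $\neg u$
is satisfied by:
  {u: False}


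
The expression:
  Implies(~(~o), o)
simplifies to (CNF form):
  True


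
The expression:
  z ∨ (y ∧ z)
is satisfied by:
  {z: True}


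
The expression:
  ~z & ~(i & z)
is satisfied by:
  {z: False}


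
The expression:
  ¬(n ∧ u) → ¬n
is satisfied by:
  {u: True, n: False}
  {n: False, u: False}
  {n: True, u: True}


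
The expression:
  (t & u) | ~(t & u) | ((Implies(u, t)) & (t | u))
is always true.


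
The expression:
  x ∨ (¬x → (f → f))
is always true.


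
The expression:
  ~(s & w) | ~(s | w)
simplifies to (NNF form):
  ~s | ~w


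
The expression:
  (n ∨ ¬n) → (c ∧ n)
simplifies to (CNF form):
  c ∧ n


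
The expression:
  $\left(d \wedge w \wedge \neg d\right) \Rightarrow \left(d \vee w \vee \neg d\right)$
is always true.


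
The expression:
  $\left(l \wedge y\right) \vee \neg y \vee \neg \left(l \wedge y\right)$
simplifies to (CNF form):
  $\text{True}$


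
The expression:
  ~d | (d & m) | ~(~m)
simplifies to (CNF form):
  m | ~d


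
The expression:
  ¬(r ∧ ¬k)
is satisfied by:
  {k: True, r: False}
  {r: False, k: False}
  {r: True, k: True}


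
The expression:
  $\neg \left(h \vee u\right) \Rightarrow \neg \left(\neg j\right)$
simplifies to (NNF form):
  $h \vee j \vee u$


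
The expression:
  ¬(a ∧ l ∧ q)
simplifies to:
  ¬a ∨ ¬l ∨ ¬q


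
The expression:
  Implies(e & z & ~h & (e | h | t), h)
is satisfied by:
  {h: True, e: False, z: False}
  {e: False, z: False, h: False}
  {h: True, z: True, e: False}
  {z: True, e: False, h: False}
  {h: True, e: True, z: False}
  {e: True, h: False, z: False}
  {h: True, z: True, e: True}


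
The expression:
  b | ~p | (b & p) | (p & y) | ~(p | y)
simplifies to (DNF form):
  b | y | ~p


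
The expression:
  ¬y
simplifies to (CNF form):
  ¬y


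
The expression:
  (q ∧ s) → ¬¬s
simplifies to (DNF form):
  True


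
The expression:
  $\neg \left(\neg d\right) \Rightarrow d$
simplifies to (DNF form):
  $\text{True}$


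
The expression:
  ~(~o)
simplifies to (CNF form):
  o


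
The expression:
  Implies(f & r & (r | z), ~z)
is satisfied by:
  {z: False, r: False, f: False}
  {f: True, z: False, r: False}
  {r: True, z: False, f: False}
  {f: True, r: True, z: False}
  {z: True, f: False, r: False}
  {f: True, z: True, r: False}
  {r: True, z: True, f: False}


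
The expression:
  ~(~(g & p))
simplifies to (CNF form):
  g & p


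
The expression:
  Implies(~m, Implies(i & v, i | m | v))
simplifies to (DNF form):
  True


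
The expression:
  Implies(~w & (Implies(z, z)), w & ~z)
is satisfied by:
  {w: True}


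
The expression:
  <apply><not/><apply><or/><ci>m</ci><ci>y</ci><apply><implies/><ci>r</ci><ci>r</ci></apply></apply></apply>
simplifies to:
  <false/>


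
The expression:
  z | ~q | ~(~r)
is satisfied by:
  {r: True, z: True, q: False}
  {r: True, q: False, z: False}
  {z: True, q: False, r: False}
  {z: False, q: False, r: False}
  {r: True, z: True, q: True}
  {r: True, q: True, z: False}
  {z: True, q: True, r: False}


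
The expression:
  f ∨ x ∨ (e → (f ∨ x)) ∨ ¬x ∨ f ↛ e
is always true.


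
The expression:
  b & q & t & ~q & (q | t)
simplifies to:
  False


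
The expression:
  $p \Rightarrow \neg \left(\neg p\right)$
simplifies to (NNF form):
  $\text{True}$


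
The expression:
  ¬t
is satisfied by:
  {t: False}


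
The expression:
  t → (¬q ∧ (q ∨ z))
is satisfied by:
  {z: True, t: False, q: False}
  {z: False, t: False, q: False}
  {q: True, z: True, t: False}
  {q: True, z: False, t: False}
  {t: True, z: True, q: False}


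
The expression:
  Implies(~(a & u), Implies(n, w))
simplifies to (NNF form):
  w | ~n | (a & u)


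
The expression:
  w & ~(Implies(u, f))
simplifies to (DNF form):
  u & w & ~f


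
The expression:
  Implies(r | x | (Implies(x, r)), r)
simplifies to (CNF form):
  r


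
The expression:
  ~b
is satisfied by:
  {b: False}


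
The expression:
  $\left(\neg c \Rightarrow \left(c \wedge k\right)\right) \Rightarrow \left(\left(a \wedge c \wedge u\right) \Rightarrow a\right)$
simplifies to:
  $\text{True}$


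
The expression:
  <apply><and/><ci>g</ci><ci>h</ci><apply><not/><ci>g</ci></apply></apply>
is never true.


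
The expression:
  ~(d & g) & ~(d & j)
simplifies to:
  ~d | (~g & ~j)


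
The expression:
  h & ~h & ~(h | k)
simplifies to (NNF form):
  False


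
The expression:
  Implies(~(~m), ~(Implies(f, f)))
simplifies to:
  ~m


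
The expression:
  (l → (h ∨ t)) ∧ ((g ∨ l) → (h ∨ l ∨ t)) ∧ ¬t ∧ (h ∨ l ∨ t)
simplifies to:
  h ∧ ¬t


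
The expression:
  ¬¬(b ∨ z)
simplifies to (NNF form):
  b ∨ z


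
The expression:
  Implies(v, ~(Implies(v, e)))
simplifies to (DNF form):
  ~e | ~v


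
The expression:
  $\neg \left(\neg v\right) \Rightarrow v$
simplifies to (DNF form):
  $\text{True}$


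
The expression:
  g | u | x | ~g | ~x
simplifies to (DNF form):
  True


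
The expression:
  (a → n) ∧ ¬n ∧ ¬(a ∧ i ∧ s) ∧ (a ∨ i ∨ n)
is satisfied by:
  {i: True, n: False, a: False}


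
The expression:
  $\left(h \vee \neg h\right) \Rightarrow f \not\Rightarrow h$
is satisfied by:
  {f: True, h: False}


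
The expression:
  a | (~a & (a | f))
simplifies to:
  a | f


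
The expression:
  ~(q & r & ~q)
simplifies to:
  True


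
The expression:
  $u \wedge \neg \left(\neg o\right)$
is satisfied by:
  {u: True, o: True}


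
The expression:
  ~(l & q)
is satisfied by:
  {l: False, q: False}
  {q: True, l: False}
  {l: True, q: False}


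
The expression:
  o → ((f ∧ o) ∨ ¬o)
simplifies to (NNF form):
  f ∨ ¬o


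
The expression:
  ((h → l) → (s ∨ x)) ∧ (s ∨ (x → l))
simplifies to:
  s ∨ (l ∧ x) ∨ (h ∧ ¬l ∧ ¬x)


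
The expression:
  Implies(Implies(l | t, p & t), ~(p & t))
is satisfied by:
  {p: False, t: False}
  {t: True, p: False}
  {p: True, t: False}


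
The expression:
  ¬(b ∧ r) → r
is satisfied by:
  {r: True}


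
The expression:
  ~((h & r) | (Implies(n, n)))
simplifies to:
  False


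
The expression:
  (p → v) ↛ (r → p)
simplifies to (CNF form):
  r ∧ ¬p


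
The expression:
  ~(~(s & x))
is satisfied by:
  {s: True, x: True}


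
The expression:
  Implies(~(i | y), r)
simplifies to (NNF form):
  i | r | y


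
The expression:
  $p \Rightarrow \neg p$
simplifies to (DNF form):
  $\neg p$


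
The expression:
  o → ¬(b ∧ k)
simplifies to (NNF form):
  ¬b ∨ ¬k ∨ ¬o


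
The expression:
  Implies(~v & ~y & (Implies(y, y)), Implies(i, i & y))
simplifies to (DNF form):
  v | y | ~i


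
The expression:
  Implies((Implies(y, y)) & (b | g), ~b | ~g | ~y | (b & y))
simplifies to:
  True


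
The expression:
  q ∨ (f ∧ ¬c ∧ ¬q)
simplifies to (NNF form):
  q ∨ (f ∧ ¬c)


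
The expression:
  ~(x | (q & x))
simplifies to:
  ~x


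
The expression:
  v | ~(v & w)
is always true.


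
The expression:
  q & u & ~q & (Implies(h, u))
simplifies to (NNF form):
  False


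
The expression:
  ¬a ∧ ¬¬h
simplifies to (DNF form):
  h ∧ ¬a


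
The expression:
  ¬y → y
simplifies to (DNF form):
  y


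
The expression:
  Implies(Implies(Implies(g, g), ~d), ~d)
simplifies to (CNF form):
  True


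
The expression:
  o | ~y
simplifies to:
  o | ~y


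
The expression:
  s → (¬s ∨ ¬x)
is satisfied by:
  {s: False, x: False}
  {x: True, s: False}
  {s: True, x: False}


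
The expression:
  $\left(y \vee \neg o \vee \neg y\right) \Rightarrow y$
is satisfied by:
  {y: True}


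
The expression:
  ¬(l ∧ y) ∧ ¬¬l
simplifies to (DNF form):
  l ∧ ¬y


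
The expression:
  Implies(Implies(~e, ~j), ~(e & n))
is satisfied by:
  {e: False, n: False}
  {n: True, e: False}
  {e: True, n: False}


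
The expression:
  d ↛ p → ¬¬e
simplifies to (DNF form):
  e ∨ p ∨ ¬d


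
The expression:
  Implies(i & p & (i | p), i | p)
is always true.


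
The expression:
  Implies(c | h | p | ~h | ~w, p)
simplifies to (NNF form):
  p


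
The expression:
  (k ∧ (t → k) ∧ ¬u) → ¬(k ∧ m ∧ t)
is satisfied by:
  {u: True, k: False, t: False, m: False}
  {u: False, k: False, t: False, m: False}
  {u: True, m: True, k: False, t: False}
  {m: True, u: False, k: False, t: False}
  {u: True, t: True, m: False, k: False}
  {t: True, m: False, k: False, u: False}
  {u: True, m: True, t: True, k: False}
  {m: True, t: True, u: False, k: False}
  {u: True, k: True, m: False, t: False}
  {k: True, m: False, t: False, u: False}
  {u: True, m: True, k: True, t: False}
  {m: True, k: True, u: False, t: False}
  {u: True, t: True, k: True, m: False}
  {t: True, k: True, m: False, u: False}
  {u: True, m: True, t: True, k: True}


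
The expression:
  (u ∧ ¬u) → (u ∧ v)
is always true.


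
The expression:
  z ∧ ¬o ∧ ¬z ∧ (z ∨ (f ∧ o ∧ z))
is never true.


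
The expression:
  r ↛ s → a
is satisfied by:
  {a: True, s: True, r: False}
  {a: True, s: False, r: False}
  {s: True, a: False, r: False}
  {a: False, s: False, r: False}
  {r: True, a: True, s: True}
  {r: True, a: True, s: False}
  {r: True, s: True, a: False}


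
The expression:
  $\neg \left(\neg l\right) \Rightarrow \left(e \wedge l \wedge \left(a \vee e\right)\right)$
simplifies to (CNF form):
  $e \vee \neg l$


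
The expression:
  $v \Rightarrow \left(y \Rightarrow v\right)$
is always true.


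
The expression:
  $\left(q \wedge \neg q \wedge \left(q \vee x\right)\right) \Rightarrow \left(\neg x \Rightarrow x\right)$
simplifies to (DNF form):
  $\text{True}$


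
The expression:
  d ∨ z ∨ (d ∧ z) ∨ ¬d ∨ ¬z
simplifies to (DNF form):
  True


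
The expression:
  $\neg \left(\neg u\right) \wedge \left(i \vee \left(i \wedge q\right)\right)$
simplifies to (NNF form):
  $i \wedge u$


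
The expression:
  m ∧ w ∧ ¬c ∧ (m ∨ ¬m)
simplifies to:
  m ∧ w ∧ ¬c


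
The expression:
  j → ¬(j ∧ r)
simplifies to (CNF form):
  ¬j ∨ ¬r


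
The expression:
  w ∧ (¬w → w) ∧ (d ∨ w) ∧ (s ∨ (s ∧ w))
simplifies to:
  s ∧ w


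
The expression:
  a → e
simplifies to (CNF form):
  e ∨ ¬a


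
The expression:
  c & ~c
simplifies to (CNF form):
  False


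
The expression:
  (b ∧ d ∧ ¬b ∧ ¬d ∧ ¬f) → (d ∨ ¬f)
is always true.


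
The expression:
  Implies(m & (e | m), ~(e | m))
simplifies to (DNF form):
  ~m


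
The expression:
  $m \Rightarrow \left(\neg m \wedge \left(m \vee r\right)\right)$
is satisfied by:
  {m: False}


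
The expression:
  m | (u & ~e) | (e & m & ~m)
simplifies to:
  m | (u & ~e)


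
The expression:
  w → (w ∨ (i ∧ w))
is always true.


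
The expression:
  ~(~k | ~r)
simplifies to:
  k & r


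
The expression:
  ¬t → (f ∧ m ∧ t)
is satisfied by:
  {t: True}


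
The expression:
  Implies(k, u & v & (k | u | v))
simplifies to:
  ~k | (u & v)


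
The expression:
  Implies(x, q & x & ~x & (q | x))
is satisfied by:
  {x: False}


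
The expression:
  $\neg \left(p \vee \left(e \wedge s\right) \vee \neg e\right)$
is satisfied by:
  {e: True, p: False, s: False}
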